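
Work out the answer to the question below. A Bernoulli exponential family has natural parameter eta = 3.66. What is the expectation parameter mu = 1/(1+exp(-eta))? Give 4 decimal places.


Dual coordinate (expectation parameter) for Bernoulli:
mu = 1/(1+exp(-eta)).
eta = 3.66.
exp(-eta) = exp(-3.66) = 0.025733.
mu = 1/(1+0.025733) = 0.9749

0.9749


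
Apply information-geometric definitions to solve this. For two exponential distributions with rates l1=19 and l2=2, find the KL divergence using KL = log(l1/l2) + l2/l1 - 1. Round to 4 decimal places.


KL divergence for exponential family:
KL = log(l1/l2) + l2/l1 - 1.
log(19/2) = 2.251292.
2/19 = 0.105263.
KL = 2.251292 + 0.105263 - 1 = 1.3566

1.3566


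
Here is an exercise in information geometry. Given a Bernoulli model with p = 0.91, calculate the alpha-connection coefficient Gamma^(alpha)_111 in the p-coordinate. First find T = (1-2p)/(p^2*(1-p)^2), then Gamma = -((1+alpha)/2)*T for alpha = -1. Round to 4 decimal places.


Skewness (Amari-Chentsov) tensor: T = (1-2p)/(p^2*(1-p)^2).
p = 0.91, 1-2p = -0.82, p^2 = 0.8281, (1-p)^2 = 0.0081.
T = -0.82/(0.8281 * 0.0081) = -122.249206.
In the p-coordinate, Gamma^(alpha) = Gamma^(0) - (alpha/2)*T with Gamma^(0) = (1/2)*g'(p) = -T/2,
so Gamma^(alpha) = -((1+alpha)/2)*T.
alpha = -1, -(1+alpha)/2 = 0.0.
Gamma = 0.0 * -122.249206 = 0.0000

0.0000


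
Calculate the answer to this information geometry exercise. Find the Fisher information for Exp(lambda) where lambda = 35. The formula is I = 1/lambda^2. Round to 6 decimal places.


Fisher information for exponential: I(lambda) = 1/lambda^2.
lambda = 35, lambda^2 = 1225.
I = 1/1225 = 0.000816

0.000816


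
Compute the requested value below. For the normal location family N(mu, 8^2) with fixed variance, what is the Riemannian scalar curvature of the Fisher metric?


This family has a single free parameter, so its statistical manifold
is 1-dimensional. The Riemann curvature tensor of any 1-dimensional
Riemannian manifold vanishes identically, so R = 0.

0


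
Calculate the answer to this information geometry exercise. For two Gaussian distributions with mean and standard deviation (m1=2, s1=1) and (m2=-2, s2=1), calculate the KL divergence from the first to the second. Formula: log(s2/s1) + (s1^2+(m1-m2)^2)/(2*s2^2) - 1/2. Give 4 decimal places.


KL divergence between normal distributions:
KL = log(s2/s1) + (s1^2 + (m1-m2)^2)/(2*s2^2) - 1/2.
log(1/1) = 0.0.
(1^2 + (2--2)^2)/(2*1^2) = (1 + 16)/2 = 8.5.
KL = 0.0 + 8.5 - 0.5 = 8.0000

8.0000


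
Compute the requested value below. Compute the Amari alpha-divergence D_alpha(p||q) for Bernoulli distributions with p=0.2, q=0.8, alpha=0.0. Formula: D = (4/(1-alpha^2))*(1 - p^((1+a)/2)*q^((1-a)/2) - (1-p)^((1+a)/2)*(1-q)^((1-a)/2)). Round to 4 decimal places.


Amari alpha-divergence:
D = (4/(1-alpha^2))*(1 - p^((1+a)/2)*q^((1-a)/2) - (1-p)^((1+a)/2)*(1-q)^((1-a)/2)).
alpha = 0.0, p = 0.2, q = 0.8.
e1 = (1+alpha)/2 = 0.5, e2 = (1-alpha)/2 = 0.5.
t1 = p^e1 * q^e2 = 0.2^0.5 * 0.8^0.5 = 0.4.
t2 = (1-p)^e1 * (1-q)^e2 = 0.8^0.5 * 0.2^0.5 = 0.4.
4/(1-alpha^2) = 4.0.
D = 4.0*(1 - 0.4 - 0.4) = 0.8000

0.8000


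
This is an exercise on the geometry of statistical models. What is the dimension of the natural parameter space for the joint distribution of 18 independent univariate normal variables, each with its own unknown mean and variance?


Exponential family dimension calculation:
Each univariate normal has two natural parameters (mu/sigma^2 and -1/(2 sigma^2)).
With 18 independent components, dim = 2 * 18 = 36.

36


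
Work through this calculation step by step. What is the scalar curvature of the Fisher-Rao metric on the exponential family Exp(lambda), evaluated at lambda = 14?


This family has a single free parameter, so its statistical manifold
is 1-dimensional. The Riemann curvature tensor of any 1-dimensional
Riemannian manifold vanishes identically, so R = 0.

0


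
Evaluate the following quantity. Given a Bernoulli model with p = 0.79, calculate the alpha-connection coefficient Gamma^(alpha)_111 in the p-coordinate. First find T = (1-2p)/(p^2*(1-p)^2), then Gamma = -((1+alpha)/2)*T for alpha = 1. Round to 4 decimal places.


Skewness (Amari-Chentsov) tensor: T = (1-2p)/(p^2*(1-p)^2).
p = 0.79, 1-2p = -0.58, p^2 = 0.6241, (1-p)^2 = 0.0441.
T = -0.58/(0.6241 * 0.0441) = -21.07343.
In the p-coordinate, Gamma^(alpha) = Gamma^(0) - (alpha/2)*T with Gamma^(0) = (1/2)*g'(p) = -T/2,
so Gamma^(alpha) = -((1+alpha)/2)*T.
alpha = 1, -(1+alpha)/2 = -1.0.
Gamma = -1.0 * -21.07343 = 21.0734

21.0734


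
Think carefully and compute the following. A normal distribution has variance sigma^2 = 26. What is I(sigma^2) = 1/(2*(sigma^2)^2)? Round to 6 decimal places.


Fisher information for variance: I(sigma^2) = 1/(2*sigma^4).
sigma^2 = 26, so sigma^4 = 676.
I = 1/(2*676) = 1/1352 = 0.000740

0.000740


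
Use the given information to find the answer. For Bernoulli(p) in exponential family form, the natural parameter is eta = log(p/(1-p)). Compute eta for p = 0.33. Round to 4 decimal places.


Natural parameter for Bernoulli: eta = log(p/(1-p)).
p = 0.33, 1-p = 0.67.
p/(1-p) = 0.492537.
eta = log(0.492537) = -0.7082

-0.7082


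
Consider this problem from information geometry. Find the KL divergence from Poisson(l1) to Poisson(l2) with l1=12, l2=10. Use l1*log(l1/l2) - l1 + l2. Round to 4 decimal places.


KL divergence for Poisson:
KL = l1*log(l1/l2) - l1 + l2.
l1 = 12, l2 = 10.
log(12/10) = 0.182322.
l1*log(l1/l2) = 12 * 0.182322 = 2.187859.
KL = 2.187859 - 12 + 10 = 0.1879

0.1879


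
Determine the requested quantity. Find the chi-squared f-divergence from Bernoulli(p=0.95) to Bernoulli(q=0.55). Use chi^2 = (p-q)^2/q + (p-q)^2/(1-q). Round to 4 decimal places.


Chi-squared divergence between Bernoulli distributions:
chi^2 = (p-q)^2/q + (p-q)^2/(1-q).
p = 0.95, q = 0.55, p-q = 0.4.
(p-q)^2 = 0.16.
term1 = 0.16/0.55 = 0.290909.
term2 = 0.16/0.45 = 0.355556.
chi^2 = 0.290909 + 0.355556 = 0.6465

0.6465


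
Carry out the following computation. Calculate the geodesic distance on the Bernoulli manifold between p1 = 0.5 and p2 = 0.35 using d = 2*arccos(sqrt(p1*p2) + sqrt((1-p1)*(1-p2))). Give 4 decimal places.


Geodesic distance on Bernoulli manifold:
d(p1,p2) = 2*arccos(sqrt(p1*p2) + sqrt((1-p1)*(1-p2))).
sqrt(p1*p2) = sqrt(0.5*0.35) = 0.41833.
sqrt((1-p1)*(1-p2)) = sqrt(0.5*0.65) = 0.570088.
arg = 0.41833 + 0.570088 = 0.988418.
d = 2*arccos(0.988418) = 0.3047

0.3047


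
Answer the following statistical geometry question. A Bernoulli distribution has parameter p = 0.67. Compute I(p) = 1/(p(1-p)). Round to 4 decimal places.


For Bernoulli(p), Fisher information is I(p) = 1/(p*(1-p)).
p = 0.67, 1-p = 0.33.
p*(1-p) = 0.2211.
I(p) = 1/0.2211 = 4.5228

4.5228


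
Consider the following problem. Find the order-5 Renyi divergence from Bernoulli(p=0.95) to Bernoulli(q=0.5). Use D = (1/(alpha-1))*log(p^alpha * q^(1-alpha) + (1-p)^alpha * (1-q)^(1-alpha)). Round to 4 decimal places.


Renyi divergence of order alpha between Bernoulli distributions:
D = (1/(alpha-1))*log(p^alpha * q^(1-alpha) + (1-p)^alpha * (1-q)^(1-alpha)).
alpha = 5, p = 0.95, q = 0.5.
p^alpha * q^(1-alpha) = 0.95^5 * 0.5^-4 = 12.380495.
(1-p)^alpha * (1-q)^(1-alpha) = 0.05^5 * 0.5^-4 = 5e-06.
sum = 12.380495 + 5e-06 = 12.3805.
D = (1/4)*log(12.3805) = 0.6290

0.6290


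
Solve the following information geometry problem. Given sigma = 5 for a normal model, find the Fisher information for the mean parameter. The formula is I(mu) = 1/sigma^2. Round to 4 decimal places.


The Fisher information for the mean of a normal distribution is I(mu) = 1/sigma^2.
sigma = 5, so sigma^2 = 25.
I(mu) = 1/25 = 0.0400

0.0400


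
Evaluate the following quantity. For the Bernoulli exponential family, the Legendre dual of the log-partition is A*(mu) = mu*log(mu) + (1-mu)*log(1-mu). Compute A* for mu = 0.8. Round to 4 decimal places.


Legendre transform for Bernoulli:
A*(mu) = mu*log(mu) + (1-mu)*log(1-mu).
mu = 0.8, 1-mu = 0.2.
mu*log(mu) = 0.8*log(0.8) = -0.178515.
(1-mu)*log(1-mu) = 0.2*log(0.2) = -0.321888.
A* = -0.178515 + -0.321888 = -0.5004

-0.5004


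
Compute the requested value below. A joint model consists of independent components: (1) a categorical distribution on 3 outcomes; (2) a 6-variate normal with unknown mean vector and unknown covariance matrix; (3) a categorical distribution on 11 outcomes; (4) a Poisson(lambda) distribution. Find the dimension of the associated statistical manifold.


The dimension of a statistical manifold equals the number of free
(independent) real parameters of the model. For a product of independent
blocks the parameter counts add.
- categorical on 3 outcomes (probabilities sum to 1): 3-1 = 2.
- 6-variate normal: 6 (mean) + 6*7/2 = 21 (symmetric covariance) = 27.
- categorical on 11 outcomes (probabilities sum to 1): 11-1 = 10.
- Poisson (lambda): 1.
Total = 2 + 27 + 10 + 1 = 40.
Dimension = 40

40


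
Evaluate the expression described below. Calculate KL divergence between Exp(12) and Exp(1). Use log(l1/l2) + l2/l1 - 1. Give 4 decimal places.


KL divergence for exponential family:
KL = log(l1/l2) + l2/l1 - 1.
log(12/1) = 2.484907.
1/12 = 0.083333.
KL = 2.484907 + 0.083333 - 1 = 1.5682

1.5682


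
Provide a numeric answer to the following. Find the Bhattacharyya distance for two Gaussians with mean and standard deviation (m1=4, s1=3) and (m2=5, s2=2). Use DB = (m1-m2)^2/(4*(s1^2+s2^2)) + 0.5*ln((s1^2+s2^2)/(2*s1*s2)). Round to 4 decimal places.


Bhattacharyya distance between two Gaussians:
DB = (m1-m2)^2/(4*(s1^2+s2^2)) + (1/2)*ln((s1^2+s2^2)/(2*s1*s2)).
(m1-m2)^2 = (-1)^2 = 1.
s1^2+s2^2 = 9 + 4 = 13.
term1 = 1/52 = 0.019231.
term2 = 0.5*ln(13/12.0) = 0.040021.
DB = 0.019231 + 0.040021 = 0.0593

0.0593


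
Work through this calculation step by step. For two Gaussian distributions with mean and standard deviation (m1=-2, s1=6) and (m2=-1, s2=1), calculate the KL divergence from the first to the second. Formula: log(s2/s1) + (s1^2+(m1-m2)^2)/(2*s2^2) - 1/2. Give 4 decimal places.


KL divergence between normal distributions:
KL = log(s2/s1) + (s1^2 + (m1-m2)^2)/(2*s2^2) - 1/2.
log(1/6) = -1.791759.
(6^2 + (-2--1)^2)/(2*1^2) = (36 + 1)/2 = 18.5.
KL = -1.791759 + 18.5 - 0.5 = 16.2082

16.2082


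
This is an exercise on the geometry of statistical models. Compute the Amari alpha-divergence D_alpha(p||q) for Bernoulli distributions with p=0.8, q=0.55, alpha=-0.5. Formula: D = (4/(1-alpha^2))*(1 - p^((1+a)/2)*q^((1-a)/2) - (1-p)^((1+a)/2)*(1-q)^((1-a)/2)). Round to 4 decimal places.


Amari alpha-divergence:
D = (4/(1-alpha^2))*(1 - p^((1+a)/2)*q^((1-a)/2) - (1-p)^((1+a)/2)*(1-q)^((1-a)/2)).
alpha = -0.5, p = 0.8, q = 0.55.
e1 = (1+alpha)/2 = 0.25, e2 = (1-alpha)/2 = 0.75.
t1 = p^e1 * q^e2 = 0.8^0.25 * 0.55^0.75 = 0.604011.
t2 = (1-p)^e1 * (1-q)^e2 = 0.2^0.25 * 0.45^0.75 = 0.367423.
4/(1-alpha^2) = 5.333333.
D = 5.333333*(1 - 0.604011 - 0.367423) = 0.1524

0.1524


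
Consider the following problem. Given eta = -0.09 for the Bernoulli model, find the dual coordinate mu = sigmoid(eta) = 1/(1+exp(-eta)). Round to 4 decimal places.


Dual coordinate (expectation parameter) for Bernoulli:
mu = 1/(1+exp(-eta)).
eta = -0.09.
exp(-eta) = exp(0.09) = 1.094174.
mu = 1/(1+1.094174) = 0.4775

0.4775


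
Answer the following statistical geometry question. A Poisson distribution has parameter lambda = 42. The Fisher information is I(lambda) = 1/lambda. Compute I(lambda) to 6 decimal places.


Fisher information for Poisson: I(lambda) = 1/lambda.
lambda = 42.
I(lambda) = 1/42 = 0.023810

0.023810


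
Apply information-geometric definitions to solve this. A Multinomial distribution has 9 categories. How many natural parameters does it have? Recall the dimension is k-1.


Exponential family dimension calculation:
For Multinomial with k=9 categories, dim = k-1 = 8.

8


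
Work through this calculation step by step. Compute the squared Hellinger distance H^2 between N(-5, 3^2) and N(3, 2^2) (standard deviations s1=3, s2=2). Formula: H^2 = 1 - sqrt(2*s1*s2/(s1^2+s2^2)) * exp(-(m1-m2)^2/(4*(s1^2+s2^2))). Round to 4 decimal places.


Squared Hellinger distance for Gaussians:
H^2 = 1 - sqrt(2*s1*s2/(s1^2+s2^2)) * exp(-(m1-m2)^2/(4*(s1^2+s2^2))).
s1^2 = 9, s2^2 = 4, s1^2+s2^2 = 13.
sqrt(2*3*2/(13)) = 0.960769.
(m1-m2)^2 = (-8)^2 = 64.
exp(-64/(4*13)) = exp(-1.230769) = 0.292068.
H^2 = 1 - 0.960769*0.292068 = 0.7194

0.7194


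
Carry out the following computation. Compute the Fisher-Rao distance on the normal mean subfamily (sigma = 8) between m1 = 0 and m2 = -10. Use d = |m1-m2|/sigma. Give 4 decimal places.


On the fixed-variance normal subfamily, geodesic distance = |m1-m2|/sigma.
|0 - -10| = 10.
sigma = 8.
d = 10/8 = 1.2500

1.2500


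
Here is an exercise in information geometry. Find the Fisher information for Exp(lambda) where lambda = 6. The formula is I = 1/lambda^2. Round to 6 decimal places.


Fisher information for exponential: I(lambda) = 1/lambda^2.
lambda = 6, lambda^2 = 36.
I = 1/36 = 0.027778

0.027778


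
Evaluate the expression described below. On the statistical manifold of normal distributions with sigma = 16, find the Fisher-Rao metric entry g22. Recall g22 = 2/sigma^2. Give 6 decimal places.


For the 2-parameter normal family, the Fisher metric has:
  g11 = 1/sigma^2, g22 = 2/sigma^2.
sigma = 16, sigma^2 = 256.
g22 = 0.007813

0.007813


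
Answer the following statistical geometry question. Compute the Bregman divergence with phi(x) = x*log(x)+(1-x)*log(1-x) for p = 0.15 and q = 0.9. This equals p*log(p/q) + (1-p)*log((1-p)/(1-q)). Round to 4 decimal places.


Bregman divergence with negative entropy generator:
D = p*log(p/q) + (1-p)*log((1-p)/(1-q)).
p = 0.15, q = 0.9.
p*log(p/q) = 0.15*log(0.15/0.9) = -0.268764.
(1-p)*log((1-p)/(1-q)) = 0.85*log(0.85/0.1) = 1.819056.
D = -0.268764 + 1.819056 = 1.5503

1.5503


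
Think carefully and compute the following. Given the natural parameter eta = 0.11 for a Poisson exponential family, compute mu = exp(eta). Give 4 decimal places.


Expectation parameter for Poisson exponential family:
mu = exp(eta).
eta = 0.11.
mu = exp(0.11) = 1.1163

1.1163


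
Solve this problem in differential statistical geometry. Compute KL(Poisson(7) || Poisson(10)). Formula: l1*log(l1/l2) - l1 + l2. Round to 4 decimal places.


KL divergence for Poisson:
KL = l1*log(l1/l2) - l1 + l2.
l1 = 7, l2 = 10.
log(7/10) = -0.356675.
l1*log(l1/l2) = 7 * -0.356675 = -2.496725.
KL = -2.496725 - 7 + 10 = 0.5033

0.5033


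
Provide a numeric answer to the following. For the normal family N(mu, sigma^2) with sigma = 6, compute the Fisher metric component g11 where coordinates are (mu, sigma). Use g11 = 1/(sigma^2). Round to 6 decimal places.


For the 2-parameter normal family, the Fisher metric has:
  g11 = 1/sigma^2, g22 = 2/sigma^2.
sigma = 6, sigma^2 = 36.
g11 = 0.027778

0.027778


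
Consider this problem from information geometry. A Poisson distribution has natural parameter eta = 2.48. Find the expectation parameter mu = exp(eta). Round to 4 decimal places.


Expectation parameter for Poisson exponential family:
mu = exp(eta).
eta = 2.48.
mu = exp(2.48) = 11.9413

11.9413


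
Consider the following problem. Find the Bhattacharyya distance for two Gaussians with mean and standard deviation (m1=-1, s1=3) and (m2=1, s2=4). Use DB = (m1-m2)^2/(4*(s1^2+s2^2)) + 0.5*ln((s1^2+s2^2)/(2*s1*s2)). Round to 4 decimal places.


Bhattacharyya distance between two Gaussians:
DB = (m1-m2)^2/(4*(s1^2+s2^2)) + (1/2)*ln((s1^2+s2^2)/(2*s1*s2)).
(m1-m2)^2 = (-2)^2 = 4.
s1^2+s2^2 = 9 + 16 = 25.
term1 = 4/100 = 0.04.
term2 = 0.5*ln(25/24.0) = 0.020411.
DB = 0.04 + 0.020411 = 0.0604

0.0604


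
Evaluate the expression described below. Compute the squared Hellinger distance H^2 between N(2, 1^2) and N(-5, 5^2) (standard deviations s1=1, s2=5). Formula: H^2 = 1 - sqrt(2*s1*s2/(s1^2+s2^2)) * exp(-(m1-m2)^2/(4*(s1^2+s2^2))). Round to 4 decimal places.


Squared Hellinger distance for Gaussians:
H^2 = 1 - sqrt(2*s1*s2/(s1^2+s2^2)) * exp(-(m1-m2)^2/(4*(s1^2+s2^2))).
s1^2 = 1, s2^2 = 25, s1^2+s2^2 = 26.
sqrt(2*1*5/(26)) = 0.620174.
(m1-m2)^2 = (7)^2 = 49.
exp(-49/(4*26)) = exp(-0.471154) = 0.624282.
H^2 = 1 - 0.620174*0.624282 = 0.6128

0.6128


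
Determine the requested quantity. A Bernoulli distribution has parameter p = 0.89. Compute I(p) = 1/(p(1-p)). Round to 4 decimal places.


For Bernoulli(p), Fisher information is I(p) = 1/(p*(1-p)).
p = 0.89, 1-p = 0.11.
p*(1-p) = 0.0979.
I(p) = 1/0.0979 = 10.2145

10.2145


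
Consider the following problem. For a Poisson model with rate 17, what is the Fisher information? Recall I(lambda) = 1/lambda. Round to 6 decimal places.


Fisher information for Poisson: I(lambda) = 1/lambda.
lambda = 17.
I(lambda) = 1/17 = 0.058824

0.058824


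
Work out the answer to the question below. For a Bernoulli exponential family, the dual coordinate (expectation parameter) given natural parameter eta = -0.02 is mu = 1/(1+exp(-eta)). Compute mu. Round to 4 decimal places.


Dual coordinate (expectation parameter) for Bernoulli:
mu = 1/(1+exp(-eta)).
eta = -0.02.
exp(-eta) = exp(0.02) = 1.020201.
mu = 1/(1+1.020201) = 0.4950

0.4950


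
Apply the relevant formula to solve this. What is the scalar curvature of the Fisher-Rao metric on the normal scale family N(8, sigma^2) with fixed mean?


This family has a single free parameter, so its statistical manifold
is 1-dimensional. The Riemann curvature tensor of any 1-dimensional
Riemannian manifold vanishes identically, so R = 0.

0


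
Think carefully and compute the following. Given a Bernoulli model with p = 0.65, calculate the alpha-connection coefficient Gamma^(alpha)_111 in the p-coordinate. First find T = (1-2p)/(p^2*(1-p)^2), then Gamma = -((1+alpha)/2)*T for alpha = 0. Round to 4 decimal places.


Skewness (Amari-Chentsov) tensor: T = (1-2p)/(p^2*(1-p)^2).
p = 0.65, 1-2p = -0.3, p^2 = 0.4225, (1-p)^2 = 0.1225.
T = -0.3/(0.4225 * 0.1225) = -5.796401.
In the p-coordinate, Gamma^(alpha) = Gamma^(0) - (alpha/2)*T with Gamma^(0) = (1/2)*g'(p) = -T/2,
so Gamma^(alpha) = -((1+alpha)/2)*T.
alpha = 0, -(1+alpha)/2 = -0.5.
Gamma = -0.5 * -5.796401 = 2.8982

2.8982


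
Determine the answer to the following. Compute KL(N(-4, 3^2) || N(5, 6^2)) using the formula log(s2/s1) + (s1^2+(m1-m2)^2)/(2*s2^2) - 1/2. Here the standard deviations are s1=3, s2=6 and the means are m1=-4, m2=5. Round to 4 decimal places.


KL divergence between normal distributions:
KL = log(s2/s1) + (s1^2 + (m1-m2)^2)/(2*s2^2) - 1/2.
log(6/3) = 0.693147.
(3^2 + (-4-5)^2)/(2*6^2) = (9 + 81)/72 = 1.25.
KL = 0.693147 + 1.25 - 0.5 = 1.4431

1.4431


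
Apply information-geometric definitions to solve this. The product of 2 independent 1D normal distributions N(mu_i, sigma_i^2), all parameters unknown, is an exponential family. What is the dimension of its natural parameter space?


Exponential family dimension calculation:
Each univariate normal has two natural parameters (mu/sigma^2 and -1/(2 sigma^2)).
With 2 independent components, dim = 2 * 2 = 4.

4


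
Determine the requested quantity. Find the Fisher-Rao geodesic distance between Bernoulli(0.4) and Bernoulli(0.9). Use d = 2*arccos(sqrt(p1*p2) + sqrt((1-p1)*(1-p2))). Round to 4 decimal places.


Geodesic distance on Bernoulli manifold:
d(p1,p2) = 2*arccos(sqrt(p1*p2) + sqrt((1-p1)*(1-p2))).
sqrt(p1*p2) = sqrt(0.4*0.9) = 0.6.
sqrt((1-p1)*(1-p2)) = sqrt(0.6*0.1) = 0.244949.
arg = 0.6 + 0.244949 = 0.844949.
d = 2*arccos(0.844949) = 1.1287

1.1287


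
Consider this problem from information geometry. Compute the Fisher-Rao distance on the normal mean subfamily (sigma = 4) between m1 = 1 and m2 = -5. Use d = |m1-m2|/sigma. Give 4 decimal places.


On the fixed-variance normal subfamily, geodesic distance = |m1-m2|/sigma.
|1 - -5| = 6.
sigma = 4.
d = 6/4 = 1.5000

1.5000


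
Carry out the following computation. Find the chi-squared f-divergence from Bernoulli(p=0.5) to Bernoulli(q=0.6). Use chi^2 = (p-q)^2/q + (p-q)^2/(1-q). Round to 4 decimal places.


Chi-squared divergence between Bernoulli distributions:
chi^2 = (p-q)^2/q + (p-q)^2/(1-q).
p = 0.5, q = 0.6, p-q = -0.1.
(p-q)^2 = 0.01.
term1 = 0.01/0.6 = 0.016667.
term2 = 0.01/0.4 = 0.025.
chi^2 = 0.016667 + 0.025 = 0.0417

0.0417


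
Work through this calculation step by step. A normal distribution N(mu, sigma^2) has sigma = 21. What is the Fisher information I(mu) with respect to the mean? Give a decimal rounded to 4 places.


The Fisher information for the mean of a normal distribution is I(mu) = 1/sigma^2.
sigma = 21, so sigma^2 = 441.
I(mu) = 1/441 = 0.0023

0.0023


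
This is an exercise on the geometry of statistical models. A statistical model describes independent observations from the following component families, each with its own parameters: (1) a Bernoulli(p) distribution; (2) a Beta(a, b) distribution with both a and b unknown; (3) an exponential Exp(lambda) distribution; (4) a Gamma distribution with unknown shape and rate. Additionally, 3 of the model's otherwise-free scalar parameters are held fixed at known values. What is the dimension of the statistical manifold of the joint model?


The dimension of a statistical manifold equals the number of free
(independent) real parameters of the model. For a product of independent
blocks the parameter counts add.
- Bernoulli (p): 1.
- Beta (a, b): 2.
- exponential (lambda): 1.
- Gamma (shape, rate): 2.
Total = 1 + 2 + 1 + 2 = 6.
3 parameter(s) fixed at known values: 6 - 3 = 3.
Dimension = 3

3


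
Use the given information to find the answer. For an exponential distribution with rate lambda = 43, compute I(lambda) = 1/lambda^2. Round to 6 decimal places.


Fisher information for exponential: I(lambda) = 1/lambda^2.
lambda = 43, lambda^2 = 1849.
I = 1/1849 = 0.000541

0.000541


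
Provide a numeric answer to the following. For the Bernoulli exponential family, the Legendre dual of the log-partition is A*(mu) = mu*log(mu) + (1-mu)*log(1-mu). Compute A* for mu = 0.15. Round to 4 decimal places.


Legendre transform for Bernoulli:
A*(mu) = mu*log(mu) + (1-mu)*log(1-mu).
mu = 0.15, 1-mu = 0.85.
mu*log(mu) = 0.15*log(0.15) = -0.284568.
(1-mu)*log(1-mu) = 0.85*log(0.85) = -0.138141.
A* = -0.284568 + -0.138141 = -0.4227

-0.4227


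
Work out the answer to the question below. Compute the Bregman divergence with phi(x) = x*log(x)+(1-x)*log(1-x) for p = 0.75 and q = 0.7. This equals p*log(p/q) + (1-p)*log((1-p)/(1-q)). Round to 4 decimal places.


Bregman divergence with negative entropy generator:
D = p*log(p/q) + (1-p)*log((1-p)/(1-q)).
p = 0.75, q = 0.7.
p*log(p/q) = 0.75*log(0.75/0.7) = 0.051745.
(1-p)*log((1-p)/(1-q)) = 0.25*log(0.25/0.3) = -0.04558.
D = 0.051745 + -0.04558 = 0.0062

0.0062


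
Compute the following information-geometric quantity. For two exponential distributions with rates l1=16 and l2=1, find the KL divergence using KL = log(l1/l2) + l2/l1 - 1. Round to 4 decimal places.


KL divergence for exponential family:
KL = log(l1/l2) + l2/l1 - 1.
log(16/1) = 2.772589.
1/16 = 0.0625.
KL = 2.772589 + 0.0625 - 1 = 1.8351

1.8351


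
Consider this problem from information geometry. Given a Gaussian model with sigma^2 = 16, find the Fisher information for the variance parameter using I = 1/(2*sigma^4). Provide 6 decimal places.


Fisher information for variance: I(sigma^2) = 1/(2*sigma^4).
sigma^2 = 16, so sigma^4 = 256.
I = 1/(2*256) = 1/512 = 0.001953

0.001953


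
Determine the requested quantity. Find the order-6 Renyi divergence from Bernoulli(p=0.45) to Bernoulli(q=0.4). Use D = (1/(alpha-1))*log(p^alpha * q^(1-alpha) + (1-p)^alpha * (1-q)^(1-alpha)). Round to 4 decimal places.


Renyi divergence of order alpha between Bernoulli distributions:
D = (1/(alpha-1))*log(p^alpha * q^(1-alpha) + (1-p)^alpha * (1-q)^(1-alpha)).
alpha = 6, p = 0.45, q = 0.4.
p^alpha * q^(1-alpha) = 0.45^6 * 0.4^-5 = 0.810915.
(1-p)^alpha * (1-q)^(1-alpha) = 0.55^6 * 0.6^-5 = 0.355975.
sum = 0.810915 + 0.355975 = 1.16689.
D = (1/5)*log(1.16689) = 0.0309

0.0309


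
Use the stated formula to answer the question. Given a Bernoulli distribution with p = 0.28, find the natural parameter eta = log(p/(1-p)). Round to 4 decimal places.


Natural parameter for Bernoulli: eta = log(p/(1-p)).
p = 0.28, 1-p = 0.72.
p/(1-p) = 0.388889.
eta = log(0.388889) = -0.9445

-0.9445


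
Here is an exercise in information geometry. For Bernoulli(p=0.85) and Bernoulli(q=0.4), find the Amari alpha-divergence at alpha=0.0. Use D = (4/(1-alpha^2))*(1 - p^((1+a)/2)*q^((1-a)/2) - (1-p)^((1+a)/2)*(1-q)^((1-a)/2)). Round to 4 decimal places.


Amari alpha-divergence:
D = (4/(1-alpha^2))*(1 - p^((1+a)/2)*q^((1-a)/2) - (1-p)^((1+a)/2)*(1-q)^((1-a)/2)).
alpha = 0.0, p = 0.85, q = 0.4.
e1 = (1+alpha)/2 = 0.5, e2 = (1-alpha)/2 = 0.5.
t1 = p^e1 * q^e2 = 0.85^0.5 * 0.4^0.5 = 0.583095.
t2 = (1-p)^e1 * (1-q)^e2 = 0.15^0.5 * 0.6^0.5 = 0.3.
4/(1-alpha^2) = 4.0.
D = 4.0*(1 - 0.583095 - 0.3) = 0.4676

0.4676


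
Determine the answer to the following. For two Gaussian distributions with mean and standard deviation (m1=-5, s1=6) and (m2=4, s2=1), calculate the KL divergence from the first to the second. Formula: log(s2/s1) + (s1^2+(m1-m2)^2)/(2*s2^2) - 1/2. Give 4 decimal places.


KL divergence between normal distributions:
KL = log(s2/s1) + (s1^2 + (m1-m2)^2)/(2*s2^2) - 1/2.
log(1/6) = -1.791759.
(6^2 + (-5-4)^2)/(2*1^2) = (36 + 81)/2 = 58.5.
KL = -1.791759 + 58.5 - 0.5 = 56.2082

56.2082


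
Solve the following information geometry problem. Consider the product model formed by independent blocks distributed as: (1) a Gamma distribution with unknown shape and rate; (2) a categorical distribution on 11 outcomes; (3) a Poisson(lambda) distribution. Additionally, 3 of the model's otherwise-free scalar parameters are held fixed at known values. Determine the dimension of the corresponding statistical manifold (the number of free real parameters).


The dimension of a statistical manifold equals the number of free
(independent) real parameters of the model. For a product of independent
blocks the parameter counts add.
- Gamma (shape, rate): 2.
- categorical on 11 outcomes (probabilities sum to 1): 11-1 = 10.
- Poisson (lambda): 1.
Total = 2 + 10 + 1 = 13.
3 parameter(s) fixed at known values: 13 - 3 = 10.
Dimension = 10

10


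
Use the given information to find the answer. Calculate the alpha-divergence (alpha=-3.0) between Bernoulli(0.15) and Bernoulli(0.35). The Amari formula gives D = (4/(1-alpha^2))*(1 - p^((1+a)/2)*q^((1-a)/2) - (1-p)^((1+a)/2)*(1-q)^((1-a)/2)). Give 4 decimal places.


Amari alpha-divergence:
D = (4/(1-alpha^2))*(1 - p^((1+a)/2)*q^((1-a)/2) - (1-p)^((1+a)/2)*(1-q)^((1-a)/2)).
alpha = -3.0, p = 0.15, q = 0.35.
e1 = (1+alpha)/2 = -1.0, e2 = (1-alpha)/2 = 2.0.
t1 = p^e1 * q^e2 = 0.15^-1.0 * 0.35^2.0 = 0.816667.
t2 = (1-p)^e1 * (1-q)^e2 = 0.85^-1.0 * 0.65^2.0 = 0.497059.
4/(1-alpha^2) = -0.5.
D = -0.5*(1 - 0.816667 - 0.497059) = 0.1569

0.1569


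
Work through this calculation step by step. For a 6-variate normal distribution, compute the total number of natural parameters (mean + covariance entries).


Exponential family dimension calculation:
For 6-dim MVN: mean has 6 params, covariance has 6*7/2 = 21 unique entries.
Total dim = 6 + 21 = 27.

27


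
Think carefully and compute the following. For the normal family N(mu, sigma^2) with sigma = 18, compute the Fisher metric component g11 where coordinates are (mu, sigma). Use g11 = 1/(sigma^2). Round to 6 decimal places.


For the 2-parameter normal family, the Fisher metric has:
  g11 = 1/sigma^2, g22 = 2/sigma^2.
sigma = 18, sigma^2 = 324.
g11 = 0.003086

0.003086


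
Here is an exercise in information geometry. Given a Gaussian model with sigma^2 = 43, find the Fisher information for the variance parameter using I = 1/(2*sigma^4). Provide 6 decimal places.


Fisher information for variance: I(sigma^2) = 1/(2*sigma^4).
sigma^2 = 43, so sigma^4 = 1849.
I = 1/(2*1849) = 1/3698 = 0.000270

0.000270


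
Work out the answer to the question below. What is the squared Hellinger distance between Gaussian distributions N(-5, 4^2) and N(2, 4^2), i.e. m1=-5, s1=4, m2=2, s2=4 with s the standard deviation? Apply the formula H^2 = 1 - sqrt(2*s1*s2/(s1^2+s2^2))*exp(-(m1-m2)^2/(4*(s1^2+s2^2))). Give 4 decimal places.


Squared Hellinger distance for Gaussians:
H^2 = 1 - sqrt(2*s1*s2/(s1^2+s2^2)) * exp(-(m1-m2)^2/(4*(s1^2+s2^2))).
s1^2 = 16, s2^2 = 16, s1^2+s2^2 = 32.
sqrt(2*4*4/(32)) = 1.0.
(m1-m2)^2 = (-7)^2 = 49.
exp(-49/(4*32)) = exp(-0.382812) = 0.681941.
H^2 = 1 - 1.0*0.681941 = 0.3181

0.3181


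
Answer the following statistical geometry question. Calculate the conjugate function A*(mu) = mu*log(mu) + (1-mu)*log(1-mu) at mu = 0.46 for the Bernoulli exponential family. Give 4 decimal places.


Legendre transform for Bernoulli:
A*(mu) = mu*log(mu) + (1-mu)*log(1-mu).
mu = 0.46, 1-mu = 0.54.
mu*log(mu) = 0.46*log(0.46) = -0.357203.
(1-mu)*log(1-mu) = 0.54*log(0.54) = -0.332741.
A* = -0.357203 + -0.332741 = -0.6899

-0.6899


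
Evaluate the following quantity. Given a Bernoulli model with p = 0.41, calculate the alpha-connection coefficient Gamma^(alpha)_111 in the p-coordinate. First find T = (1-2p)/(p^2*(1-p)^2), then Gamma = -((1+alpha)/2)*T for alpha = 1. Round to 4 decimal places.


Skewness (Amari-Chentsov) tensor: T = (1-2p)/(p^2*(1-p)^2).
p = 0.41, 1-2p = 0.18, p^2 = 0.1681, (1-p)^2 = 0.3481.
T = 0.18/(0.1681 * 0.3481) = 3.076102.
In the p-coordinate, Gamma^(alpha) = Gamma^(0) - (alpha/2)*T with Gamma^(0) = (1/2)*g'(p) = -T/2,
so Gamma^(alpha) = -((1+alpha)/2)*T.
alpha = 1, -(1+alpha)/2 = -1.0.
Gamma = -1.0 * 3.076102 = -3.0761

-3.0761


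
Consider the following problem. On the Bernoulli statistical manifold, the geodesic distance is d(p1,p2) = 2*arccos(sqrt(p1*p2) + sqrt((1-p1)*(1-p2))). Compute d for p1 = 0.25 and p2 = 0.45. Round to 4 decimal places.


Geodesic distance on Bernoulli manifold:
d(p1,p2) = 2*arccos(sqrt(p1*p2) + sqrt((1-p1)*(1-p2))).
sqrt(p1*p2) = sqrt(0.25*0.45) = 0.33541.
sqrt((1-p1)*(1-p2)) = sqrt(0.75*0.55) = 0.642262.
arg = 0.33541 + 0.642262 = 0.977672.
d = 2*arccos(0.977672) = 0.4234

0.4234


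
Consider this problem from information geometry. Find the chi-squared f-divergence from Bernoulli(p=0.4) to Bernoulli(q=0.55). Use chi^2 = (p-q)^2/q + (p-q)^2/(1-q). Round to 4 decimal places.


Chi-squared divergence between Bernoulli distributions:
chi^2 = (p-q)^2/q + (p-q)^2/(1-q).
p = 0.4, q = 0.55, p-q = -0.15.
(p-q)^2 = 0.0225.
term1 = 0.0225/0.55 = 0.040909.
term2 = 0.0225/0.45 = 0.05.
chi^2 = 0.040909 + 0.05 = 0.0909

0.0909


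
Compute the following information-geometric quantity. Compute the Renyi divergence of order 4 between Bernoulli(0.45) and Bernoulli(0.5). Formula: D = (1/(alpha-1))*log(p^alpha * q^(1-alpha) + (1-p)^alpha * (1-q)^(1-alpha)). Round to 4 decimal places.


Renyi divergence of order alpha between Bernoulli distributions:
D = (1/(alpha-1))*log(p^alpha * q^(1-alpha) + (1-p)^alpha * (1-q)^(1-alpha)).
alpha = 4, p = 0.45, q = 0.5.
p^alpha * q^(1-alpha) = 0.45^4 * 0.5^-3 = 0.32805.
(1-p)^alpha * (1-q)^(1-alpha) = 0.55^4 * 0.5^-3 = 0.73205.
sum = 0.32805 + 0.73205 = 1.0601.
D = (1/3)*log(1.0601) = 0.0195

0.0195


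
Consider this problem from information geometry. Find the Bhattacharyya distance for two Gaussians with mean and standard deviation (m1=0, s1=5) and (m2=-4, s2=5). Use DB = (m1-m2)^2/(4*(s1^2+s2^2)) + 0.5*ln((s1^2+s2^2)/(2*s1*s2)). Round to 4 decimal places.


Bhattacharyya distance between two Gaussians:
DB = (m1-m2)^2/(4*(s1^2+s2^2)) + (1/2)*ln((s1^2+s2^2)/(2*s1*s2)).
(m1-m2)^2 = (4)^2 = 16.
s1^2+s2^2 = 25 + 25 = 50.
term1 = 16/200 = 0.08.
term2 = 0.5*ln(50/50.0) = 0.0.
DB = 0.08 + 0.0 = 0.0800

0.0800


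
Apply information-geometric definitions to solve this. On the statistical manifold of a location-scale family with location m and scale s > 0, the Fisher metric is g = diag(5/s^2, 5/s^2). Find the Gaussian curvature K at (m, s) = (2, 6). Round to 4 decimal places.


The metric has the form g = (A dm^2 + B ds^2)/s^2 with A = 5, B = 5.
Substitute u = sqrt(A/B)*m: g = B*(du^2 + ds^2)/s^2, i.e. B times the
Poincare upper half-plane metric, which has constant Gaussian curvature -1.
Scaling a 2D metric by a constant c divides the Gaussian curvature by c,
so K = -1/B = -1/(5) = -0.2000 everywhere (the point (m, s) = (2, 6) is irrelevant:
the curvature is constant).
The requested Gaussian curvature is K = -0.2000.

-0.2000


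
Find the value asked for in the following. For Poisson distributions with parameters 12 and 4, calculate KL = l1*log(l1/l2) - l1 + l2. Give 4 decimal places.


KL divergence for Poisson:
KL = l1*log(l1/l2) - l1 + l2.
l1 = 12, l2 = 4.
log(12/4) = 1.098612.
l1*log(l1/l2) = 12 * 1.098612 = 13.183347.
KL = 13.183347 - 12 + 4 = 5.1833

5.1833


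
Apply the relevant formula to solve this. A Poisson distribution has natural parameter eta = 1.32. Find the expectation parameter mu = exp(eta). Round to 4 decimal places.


Expectation parameter for Poisson exponential family:
mu = exp(eta).
eta = 1.32.
mu = exp(1.32) = 3.7434

3.7434


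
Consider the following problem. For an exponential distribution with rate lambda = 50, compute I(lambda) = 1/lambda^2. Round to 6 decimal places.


Fisher information for exponential: I(lambda) = 1/lambda^2.
lambda = 50, lambda^2 = 2500.
I = 1/2500 = 0.000400

0.000400


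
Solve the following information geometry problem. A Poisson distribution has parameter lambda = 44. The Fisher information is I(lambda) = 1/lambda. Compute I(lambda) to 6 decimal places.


Fisher information for Poisson: I(lambda) = 1/lambda.
lambda = 44.
I(lambda) = 1/44 = 0.022727

0.022727


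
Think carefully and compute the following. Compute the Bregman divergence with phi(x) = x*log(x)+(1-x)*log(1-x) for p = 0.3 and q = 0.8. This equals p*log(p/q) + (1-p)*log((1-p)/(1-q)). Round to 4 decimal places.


Bregman divergence with negative entropy generator:
D = p*log(p/q) + (1-p)*log((1-p)/(1-q)).
p = 0.3, q = 0.8.
p*log(p/q) = 0.3*log(0.3/0.8) = -0.294249.
(1-p)*log((1-p)/(1-q)) = 0.7*log(0.7/0.2) = 0.876934.
D = -0.294249 + 0.876934 = 0.5827

0.5827


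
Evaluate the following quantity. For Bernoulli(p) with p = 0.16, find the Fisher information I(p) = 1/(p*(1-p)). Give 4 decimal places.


For Bernoulli(p), Fisher information is I(p) = 1/(p*(1-p)).
p = 0.16, 1-p = 0.84.
p*(1-p) = 0.1344.
I(p) = 1/0.1344 = 7.4405

7.4405


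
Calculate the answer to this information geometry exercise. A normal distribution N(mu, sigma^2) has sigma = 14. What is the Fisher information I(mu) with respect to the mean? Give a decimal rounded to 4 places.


The Fisher information for the mean of a normal distribution is I(mu) = 1/sigma^2.
sigma = 14, so sigma^2 = 196.
I(mu) = 1/196 = 0.0051

0.0051


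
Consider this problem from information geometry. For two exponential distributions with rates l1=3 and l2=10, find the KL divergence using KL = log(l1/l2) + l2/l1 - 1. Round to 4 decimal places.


KL divergence for exponential family:
KL = log(l1/l2) + l2/l1 - 1.
log(3/10) = -1.203973.
10/3 = 3.333333.
KL = -1.203973 + 3.333333 - 1 = 1.1294

1.1294


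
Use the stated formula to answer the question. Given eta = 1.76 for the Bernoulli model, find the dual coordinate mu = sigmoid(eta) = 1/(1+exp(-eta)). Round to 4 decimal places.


Dual coordinate (expectation parameter) for Bernoulli:
mu = 1/(1+exp(-eta)).
eta = 1.76.
exp(-eta) = exp(-1.76) = 0.172045.
mu = 1/(1+0.172045) = 0.8532

0.8532


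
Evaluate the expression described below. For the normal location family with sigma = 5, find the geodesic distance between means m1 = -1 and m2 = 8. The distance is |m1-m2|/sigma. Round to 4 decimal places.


On the fixed-variance normal subfamily, geodesic distance = |m1-m2|/sigma.
|-1 - 8| = 9.
sigma = 5.
d = 9/5 = 1.8000

1.8000


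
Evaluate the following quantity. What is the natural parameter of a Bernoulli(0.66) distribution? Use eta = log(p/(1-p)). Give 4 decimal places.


Natural parameter for Bernoulli: eta = log(p/(1-p)).
p = 0.66, 1-p = 0.34.
p/(1-p) = 1.941176.
eta = log(1.941176) = 0.6633

0.6633


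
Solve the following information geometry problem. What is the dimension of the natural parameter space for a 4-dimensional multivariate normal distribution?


Exponential family dimension calculation:
For 4-dim MVN: mean has 4 params, covariance has 4*5/2 = 10 unique entries.
Total dim = 4 + 10 = 14.

14


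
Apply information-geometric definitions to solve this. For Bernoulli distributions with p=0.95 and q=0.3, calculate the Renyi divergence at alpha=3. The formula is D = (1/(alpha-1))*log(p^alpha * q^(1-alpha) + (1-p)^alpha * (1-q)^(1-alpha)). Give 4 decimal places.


Renyi divergence of order alpha between Bernoulli distributions:
D = (1/(alpha-1))*log(p^alpha * q^(1-alpha) + (1-p)^alpha * (1-q)^(1-alpha)).
alpha = 3, p = 0.95, q = 0.3.
p^alpha * q^(1-alpha) = 0.95^3 * 0.3^-2 = 9.526389.
(1-p)^alpha * (1-q)^(1-alpha) = 0.05^3 * 0.7^-2 = 0.000255.
sum = 9.526389 + 0.000255 = 9.526644.
D = (1/2)*log(9.526644) = 1.1270

1.1270


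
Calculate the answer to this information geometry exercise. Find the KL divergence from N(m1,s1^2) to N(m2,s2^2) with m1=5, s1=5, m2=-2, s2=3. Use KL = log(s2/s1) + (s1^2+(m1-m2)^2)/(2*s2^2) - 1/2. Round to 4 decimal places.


KL divergence between normal distributions:
KL = log(s2/s1) + (s1^2 + (m1-m2)^2)/(2*s2^2) - 1/2.
log(3/5) = -0.510826.
(5^2 + (5--2)^2)/(2*3^2) = (25 + 49)/18 = 4.111111.
KL = -0.510826 + 4.111111 - 0.5 = 3.1003

3.1003


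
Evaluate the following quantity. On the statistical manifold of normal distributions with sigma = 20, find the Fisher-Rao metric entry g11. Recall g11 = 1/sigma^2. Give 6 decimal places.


For the 2-parameter normal family, the Fisher metric has:
  g11 = 1/sigma^2, g22 = 2/sigma^2.
sigma = 20, sigma^2 = 400.
g11 = 0.002500

0.002500


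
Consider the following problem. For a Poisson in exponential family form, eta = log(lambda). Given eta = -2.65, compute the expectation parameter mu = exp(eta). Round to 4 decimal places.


Expectation parameter for Poisson exponential family:
mu = exp(eta).
eta = -2.65.
mu = exp(-2.65) = 0.0707

0.0707


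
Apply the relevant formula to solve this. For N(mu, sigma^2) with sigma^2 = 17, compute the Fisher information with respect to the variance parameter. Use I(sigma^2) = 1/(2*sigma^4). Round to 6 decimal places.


Fisher information for variance: I(sigma^2) = 1/(2*sigma^4).
sigma^2 = 17, so sigma^4 = 289.
I = 1/(2*289) = 1/578 = 0.001730

0.001730


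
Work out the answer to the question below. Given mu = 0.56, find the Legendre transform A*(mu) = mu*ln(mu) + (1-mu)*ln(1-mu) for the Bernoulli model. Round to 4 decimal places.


Legendre transform for Bernoulli:
A*(mu) = mu*log(mu) + (1-mu)*log(1-mu).
mu = 0.56, 1-mu = 0.44.
mu*log(mu) = 0.56*log(0.56) = -0.324698.
(1-mu)*log(1-mu) = 0.44*log(0.44) = -0.361231.
A* = -0.324698 + -0.361231 = -0.6859

-0.6859


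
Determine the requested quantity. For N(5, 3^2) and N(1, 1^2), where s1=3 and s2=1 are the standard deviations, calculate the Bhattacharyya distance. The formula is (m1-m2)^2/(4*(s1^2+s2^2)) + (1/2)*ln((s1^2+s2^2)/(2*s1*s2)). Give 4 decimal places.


Bhattacharyya distance between two Gaussians:
DB = (m1-m2)^2/(4*(s1^2+s2^2)) + (1/2)*ln((s1^2+s2^2)/(2*s1*s2)).
(m1-m2)^2 = (4)^2 = 16.
s1^2+s2^2 = 9 + 1 = 10.
term1 = 16/40 = 0.4.
term2 = 0.5*ln(10/6.0) = 0.255413.
DB = 0.4 + 0.255413 = 0.6554

0.6554


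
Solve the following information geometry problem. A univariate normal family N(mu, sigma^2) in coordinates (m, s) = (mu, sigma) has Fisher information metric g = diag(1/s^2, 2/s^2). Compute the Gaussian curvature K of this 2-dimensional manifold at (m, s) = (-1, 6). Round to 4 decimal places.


The metric has the form g = (A dm^2 + B ds^2)/s^2 with A = 1, B = 2.
Substitute u = sqrt(A/B)*m: g = B*(du^2 + ds^2)/s^2, i.e. B times the
Poincare upper half-plane metric, which has constant Gaussian curvature -1.
Scaling a 2D metric by a constant c divides the Gaussian curvature by c,
so K = -1/B = -1/(2) = -0.5000 everywhere (the point (m, s) = (-1, 6) is irrelevant:
the curvature is constant).
The requested Gaussian curvature is K = -0.5000.

-0.5000
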